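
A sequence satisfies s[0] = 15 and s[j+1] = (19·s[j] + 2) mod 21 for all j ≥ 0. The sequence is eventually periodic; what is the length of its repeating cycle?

We have s[0] = 15,  s[1] = 14,  s[2] = 16,  s[3] = 12,  s[4] = 20,  s[5] = 4,  s[6] = 15.
The sequence repeats with period 6.

6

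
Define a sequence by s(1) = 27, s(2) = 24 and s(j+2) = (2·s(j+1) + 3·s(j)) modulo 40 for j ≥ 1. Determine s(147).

9

Computing terms: s(1) = 27; s(2) = 24; s(3) = 9; s(4) = 10; s(5) = 7; s(6) = 4; s(7) = 29; s(8) = 30; s(9) = 27; s(10) = 24.
Since (s(9), s(10)) = (s(1), s(2)) = (27, 24) (two consecutive terms determine the rest), the sequence is periodic with period 8.
(147 - 1) mod 8 = 2, so s(147) = s(3) = 9.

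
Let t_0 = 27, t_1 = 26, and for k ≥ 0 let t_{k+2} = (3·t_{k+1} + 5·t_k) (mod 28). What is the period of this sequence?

6

Computing terms: t_0 = 27; t_1 = 26; t_2 = 17; t_3 = 13; t_4 = 12; t_5 = 17; t_6 = 27; t_7 = 26.
The sequence repeats with period 6.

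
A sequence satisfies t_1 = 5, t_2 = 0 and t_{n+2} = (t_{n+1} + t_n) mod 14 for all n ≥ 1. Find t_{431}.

Listing terms: t_1 = 5,  t_2 = 0,  t_3 = 5,  t_4 = 5,  t_5 = 10,  t_6 = 1,  t_7 = 11,  t_8 = 12,  t_9 = 9,  t_{10} = 7,  t_{11} = 2,  t_{12} = 9,  t_{13} = 11,  t_{14} = 6,  t_{15} = 3,  t_{16} = 9,  t_{17} = 12,  t_{18} = 7,  t_{19} = 5,  t_{20} = 12,  t_{21} = 3,  t_{22} = 1,  t_{23} = 4,  t_{24} = 5,  t_{25} = 9,  t_{26} = 0,  t_{27} = 9,  t_{28} = 9,  t_{29} = 4,  t_{30} = 13,  t_{31} = 3,  t_{32} = 2,  t_{33} = 5,  t_{34} = 7,  t_{35} = 12,  t_{36} = 5,  t_{37} = 3,  t_{38} = 8,  t_{39} = 11,  t_{40} = 5,  t_{41} = 2,  t_{42} = 7,  t_{43} = 9,  t_{44} = 2,  t_{45} = 11,  t_{46} = 13,  t_{47} = 10,  t_{48} = 9,  t_{49} = 5,  t_{50} = 0.
Since (t_{49}, t_{50}) = (t_1, t_2) = (5, 0) (two consecutive terms determine the rest), the sequence is periodic with period 48.
(431 - 1) mod 48 = 46, so t_{431} = t_{47} = 10.

10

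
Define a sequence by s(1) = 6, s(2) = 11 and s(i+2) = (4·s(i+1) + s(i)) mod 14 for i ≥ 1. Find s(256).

1

We have s(1) = 6; s(2) = 11; s(3) = 8; s(4) = 1; s(5) = 12; s(6) = 7; s(7) = 12; s(8) = 13; s(9) = 8; s(10) = 3; s(11) = 6; s(12) = 13; s(13) = 2; s(14) = 7; s(15) = 2; s(16) = 1; s(17) = 6; s(18) = 11.
Since (s(17), s(18)) = (s(1), s(2)) = (6, 11) (two consecutive terms determine the rest), the sequence is periodic with period 16.
(256 - 1) mod 16 = 15, so s(256) = s(16) = 1.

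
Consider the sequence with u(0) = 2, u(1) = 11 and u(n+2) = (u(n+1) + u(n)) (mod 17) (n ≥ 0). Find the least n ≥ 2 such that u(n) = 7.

Computing terms: u(0) = 2; u(1) = 11; u(2) = 13; u(3) = 7; u(4) = 3; u(5) = 10; u(6) = 13; u(7) = 6; u(8) = 2; u(9) = 8; u(10) = 10; u(11) = 1; u(12) = 11; u(13) = 12; u(14) = 6; u(15) = 1; u(16) = 7; u(17) = 8; u(18) = 15; u(19) = 6; u(20) = 4; u(21) = 10; u(22) = 14; u(23) = 7; u(24) = 4; u(25) = 11; u(26) = 15; u(27) = 9; u(28) = 7; u(29) = 16; u(30) = 6; u(31) = 5; u(32) = 11; u(33) = 16; u(34) = 10; u(35) = 9; u(36) = 2; u(37) = 11.
The sequence repeats with period 36.
The value 7 first appears (with n ≥ 2) at u(3).

3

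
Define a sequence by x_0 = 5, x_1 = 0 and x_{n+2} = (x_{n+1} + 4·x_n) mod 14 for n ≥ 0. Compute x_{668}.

We have x_0 = 5,  x_1 = 0,  x_2 = 6,  x_3 = 6,  x_4 = 2,  x_5 = 12,  x_6 = 6,  x_7 = 12,  x_8 = 8,  x_9 = 0,  x_{10} = 4,  x_{11} = 4,  x_{12} = 6,  x_{13} = 8,  x_{14} = 4,  x_{15} = 8,  x_{16} = 10,  x_{17} = 0,  x_{18} = 12,  x_{19} = 12,  x_{20} = 4,  x_{21} = 10,  x_{22} = 12,  x_{23} = 10,  x_{24} = 2,  x_{25} = 0,  x_{26} = 8,  x_{27} = 8,  x_{28} = 12,  x_{29} = 2,  x_{30} = 8,  x_{31} = 2,  x_{32} = 6,  x_{33} = 0,  x_{34} = 10,  x_{35} = 10,  x_{36} = 8,  x_{37} = 6,  x_{38} = 10,  x_{39} = 6,  x_{40} = 4,  x_{41} = 0,  x_{42} = 2,  x_{43} = 2,  x_{44} = 10,  x_{45} = 4,  x_{46} = 2,  x_{47} = 4,  x_{48} = 12,  x_{49} = 0,  x_{50} = 6.
Since (x_{49}, x_{50}) = (x_1, x_2) = (0, 6) (two consecutive terms determine the rest), the sequence is eventually periodic: after a pre-period of length 1 it cycles with period 48.
For n ≥ 1, x_n depends only on (n - 1) mod 48. (668 - 1) mod 48 = 43, so x_{668} = x_{44} = 10.

10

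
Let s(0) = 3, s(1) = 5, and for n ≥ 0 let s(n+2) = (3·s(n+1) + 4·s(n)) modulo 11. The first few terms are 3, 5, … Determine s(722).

We have s(0) = 3; s(1) = 5; s(2) = 5; s(3) = 2; s(4) = 4; s(5) = 9; s(6) = 10; s(7) = 0; s(8) = 7; s(9) = 10; s(10) = 3; s(11) = 5.
Since (s(10), s(11)) = (s(0), s(1)) = (3, 5) (two consecutive terms determine the rest), the sequence is periodic with period 10.
(722 - 0) mod 10 = 2, so s(722) = s(2) = 5.

5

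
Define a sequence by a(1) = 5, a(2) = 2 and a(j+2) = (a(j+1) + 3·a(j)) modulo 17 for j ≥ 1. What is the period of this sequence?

16

Listing terms: a(1) = 5,  a(2) = 2,  a(3) = 0,  a(4) = 6,  a(5) = 6,  a(6) = 7,  a(7) = 8,  a(8) = 12,  a(9) = 2,  a(10) = 4,  a(11) = 10,  a(12) = 5,  a(13) = 1,  a(14) = 16,  a(15) = 2,  a(16) = 16,  a(17) = 5,  a(18) = 2.
Since (a(17), a(18)) = (a(1), a(2)) = (5, 2) (two consecutive terms determine the rest), the sequence is periodic with period 16.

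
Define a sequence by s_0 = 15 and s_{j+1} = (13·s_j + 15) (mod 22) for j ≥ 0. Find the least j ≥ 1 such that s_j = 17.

2

Listing terms: s_0 = 15; s_1 = 12; s_2 = 17; s_3 = 16; s_4 = 3; s_5 = 10; s_6 = 13; s_7 = 8; s_8 = 9; s_9 = 0; s_{10} = 15.
The sequence repeats with period 10.
The value 17 first appears (with j ≥ 1) at s_2.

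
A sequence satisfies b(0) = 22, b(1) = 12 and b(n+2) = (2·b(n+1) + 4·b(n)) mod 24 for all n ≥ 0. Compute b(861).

0

b(0) = 22, b(1) = 12, b(2) = 16, b(3) = 8, b(4) = 8, b(5) = 0, b(6) = 8, b(7) = 16, b(8) = 16, b(9) = 0, b(10) = 16, b(11) = 8.
Since (b(10), b(11)) = (b(2), b(3)) = (16, 8) (two consecutive terms determine the rest), the sequence is eventually periodic: after a pre-period of length 2 it cycles with period 8.
For n ≥ 2, b(n) depends only on (n - 2) mod 8. (861 - 2) mod 8 = 3, so b(861) = b(5) = 0.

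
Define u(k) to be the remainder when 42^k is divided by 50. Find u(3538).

We have u(1) = 42,  u(2) = 14,  u(3) = 38,  u(4) = 46,  u(5) = 32,  u(6) = 44,  u(7) = 48,  u(8) = 16,  u(9) = 22,  u(10) = 24,  u(11) = 8,  u(12) = 36,  u(13) = 12,  u(14) = 4,  u(15) = 18,  u(16) = 6,  u(17) = 2,  u(18) = 34,  u(19) = 28,  u(20) = 26,  u(21) = 42.
Since u(21) = u(1) = 42, the sequence is periodic with period 20.
So u(3538) = u(1 + ((3538-1) mod 20)) = u(18) = 34.

34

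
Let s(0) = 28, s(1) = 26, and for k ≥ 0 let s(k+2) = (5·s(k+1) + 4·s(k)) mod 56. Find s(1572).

s(0) = 28; s(1) = 26; s(2) = 18; s(3) = 26; s(4) = 34; s(5) = 50; s(6) = 50; s(7) = 2; s(8) = 42; s(9) = 50; s(10) = 26; s(11) = 50; s(12) = 18; s(13) = 10; s(14) = 10; s(15) = 34; s(16) = 42; s(17) = 10; s(18) = 50; s(19) = 10; s(20) = 26; s(21) = 2; s(22) = 2; s(23) = 18; s(24) = 42; s(25) = 2; s(26) = 10; s(27) = 2; s(28) = 50; s(29) = 34; s(30) = 34; s(31) = 26; s(32) = 42; s(33) = 34; s(34) = 2; s(35) = 34; s(36) = 10; s(37) = 18; s(38) = 18; s(39) = 50; s(40) = 42; s(41) = 18; s(42) = 34; s(43) = 18; s(44) = 2; s(45) = 26; s(46) = 26; s(47) = 10; s(48) = 42; s(49) = 26; s(50) = 18.
Since (s(49), s(50)) = (s(1), s(2)) = (26, 18) (two consecutive terms determine the rest), the sequence is eventually periodic: after a pre-period of length 1 it cycles with period 48.
For k ≥ 1, s(k) depends only on (k - 1) mod 48. (1572 - 1) mod 48 = 35, so s(1572) = s(36) = 10.

10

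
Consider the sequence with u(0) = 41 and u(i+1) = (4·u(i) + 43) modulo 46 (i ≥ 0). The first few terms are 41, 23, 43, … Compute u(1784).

Computing terms: u(0) = 41; u(1) = 23; u(2) = 43; u(3) = 31; u(4) = 29; u(5) = 21; u(6) = 35; u(7) = 45; u(8) = 39; u(9) = 15; u(10) = 11; u(11) = 41.
Since u(11) = u(0) = 41, the sequence is periodic with period 11.
(1784 - 0) mod 11 = 2, so u(1784) = u(2) = 43.

43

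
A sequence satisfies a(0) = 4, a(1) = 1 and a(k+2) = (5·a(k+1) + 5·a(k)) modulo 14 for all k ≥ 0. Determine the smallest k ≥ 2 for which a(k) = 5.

4

a(0) = 4,  a(1) = 1,  a(2) = 11,  a(3) = 4,  a(4) = 5,  a(5) = 3,  a(6) = 12,  a(7) = 5,  a(8) = 1,  a(9) = 2,  a(10) = 1,  a(11) = 1,  a(12) = 10,  a(13) = 13,  a(14) = 3,  a(15) = 10,  a(16) = 9,  a(17) = 11,  a(18) = 2,  a(19) = 9,  a(20) = 13,  a(21) = 12,  a(22) = 13,  a(23) = 13,  a(24) = 4,  a(25) = 1.
Since (a(24), a(25)) = (a(0), a(1)) = (4, 1) (two consecutive terms determine the rest), the sequence is periodic with period 24.
The value 5 first appears (with k ≥ 2) at a(4).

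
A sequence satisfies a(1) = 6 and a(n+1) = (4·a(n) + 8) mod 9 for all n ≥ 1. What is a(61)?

Listing terms: a(1) = 6, a(2) = 5, a(3) = 1, a(4) = 3, a(5) = 2, a(6) = 7, a(7) = 0, a(8) = 8, a(9) = 4, a(10) = 6.
The sequence repeats with period 9.
So a(61) = a(1 + ((61-1) mod 9)) = a(7) = 0.

0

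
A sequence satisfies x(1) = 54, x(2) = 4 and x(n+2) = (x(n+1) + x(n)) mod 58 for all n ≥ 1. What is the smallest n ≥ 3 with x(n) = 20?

8

Computing terms: x(1) = 54; x(2) = 4; x(3) = 0; x(4) = 4; x(5) = 4; x(6) = 8; x(7) = 12; x(8) = 20; x(9) = 32; x(10) = 52; x(11) = 26; x(12) = 20; x(13) = 46; x(14) = 8; x(15) = 54; x(16) = 4.
Since (x(15), x(16)) = (x(1), x(2)) = (54, 4) (two consecutive terms determine the rest), the sequence is periodic with period 14.
The value 20 first appears (with n ≥ 3) at x(8).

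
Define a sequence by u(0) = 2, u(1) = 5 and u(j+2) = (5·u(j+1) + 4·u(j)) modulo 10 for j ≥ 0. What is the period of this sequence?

4

Computing terms: u(0) = 2,  u(1) = 5,  u(2) = 3,  u(3) = 5,  u(4) = 7,  u(5) = 5,  u(6) = 3.
Since (u(5), u(6)) = (u(1), u(2)) = (5, 3) (two consecutive terms determine the rest), the sequence is eventually periodic: after a pre-period of length 1 it cycles with period 4.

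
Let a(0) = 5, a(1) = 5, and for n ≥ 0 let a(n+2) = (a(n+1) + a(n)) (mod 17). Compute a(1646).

0

Computing terms: a(0) = 5,  a(1) = 5,  a(2) = 10,  a(3) = 15,  a(4) = 8,  a(5) = 6,  a(6) = 14,  a(7) = 3,  a(8) = 0,  a(9) = 3,  a(10) = 3,  a(11) = 6,  a(12) = 9,  a(13) = 15,  a(14) = 7,  a(15) = 5,  a(16) = 12,  a(17) = 0,  a(18) = 12,  a(19) = 12,  a(20) = 7,  a(21) = 2,  a(22) = 9,  a(23) = 11,  a(24) = 3,  a(25) = 14,  a(26) = 0,  a(27) = 14,  a(28) = 14,  a(29) = 11,  a(30) = 8,  a(31) = 2,  a(32) = 10,  a(33) = 12,  a(34) = 5,  a(35) = 0,  a(36) = 5,  a(37) = 5.
Since (a(36), a(37)) = (a(0), a(1)) = (5, 5) (two consecutive terms determine the rest), the sequence is periodic with period 36.
So a(1646) = a(0 + ((1646-0) mod 36)) = a(26) = 0.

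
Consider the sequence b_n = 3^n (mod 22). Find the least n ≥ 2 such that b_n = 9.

2

b_1 = 3,  b_2 = 9,  b_3 = 5,  b_4 = 15,  b_5 = 1,  b_6 = 3.
The sequence repeats with period 5.
The value 9 first appears (with n ≥ 2) at b_2.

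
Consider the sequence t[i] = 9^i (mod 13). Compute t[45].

t[1] = 9; t[2] = 3; t[3] = 1; t[4] = 9.
Since t[4] = t[1] = 9, the sequence is periodic with period 3.
(45 - 1) mod 3 = 2, so t[45] = t[3] = 1.

1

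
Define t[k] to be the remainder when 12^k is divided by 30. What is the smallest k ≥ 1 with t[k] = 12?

We have t[0] = 1, t[1] = 12, t[2] = 24, t[3] = 18, t[4] = 6, t[5] = 12.
Since t[5] = t[1] = 12, the sequence is eventually periodic: after a pre-period of length 1 it cycles with period 4.
The value 12 first appears (with k ≥ 1) at t[1].

1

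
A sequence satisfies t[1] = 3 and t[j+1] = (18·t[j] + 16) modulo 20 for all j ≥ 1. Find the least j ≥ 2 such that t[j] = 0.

6

t[1] = 3, t[2] = 10, t[3] = 16, t[4] = 4, t[5] = 8, t[6] = 0, t[7] = 16.
Since t[7] = t[3] = 16, the sequence is eventually periodic: after a pre-period of length 2 it cycles with period 4.
The value 0 first appears (with j ≥ 2) at t[6].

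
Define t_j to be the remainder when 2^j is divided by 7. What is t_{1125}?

1

Listing terms: t_1 = 2; t_2 = 4; t_3 = 1; t_4 = 2.
Since t_4 = t_1 = 2, the sequence is periodic with period 3.
So t_{1125} = t_{1 + ((1125-1) mod 3)} = t_3 = 1.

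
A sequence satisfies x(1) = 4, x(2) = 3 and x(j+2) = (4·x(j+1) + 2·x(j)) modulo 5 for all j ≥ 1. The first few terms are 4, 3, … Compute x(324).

1

x(1) = 4; x(2) = 3; x(3) = 0; x(4) = 1; x(5) = 4; x(6) = 3.
Since (x(5), x(6)) = (x(1), x(2)) = (4, 3) (two consecutive terms determine the rest), the sequence is periodic with period 4.
So x(324) = x(1 + ((324-1) mod 4)) = x(4) = 1.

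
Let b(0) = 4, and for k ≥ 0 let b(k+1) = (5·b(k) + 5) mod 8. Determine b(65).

Listing terms: b(0) = 4; b(1) = 1; b(2) = 2; b(3) = 7; b(4) = 0; b(5) = 5; b(6) = 6; b(7) = 3; b(8) = 4.
Since b(8) = b(0) = 4, the sequence is periodic with period 8.
(65 - 0) mod 8 = 1, so b(65) = b(1) = 1.

1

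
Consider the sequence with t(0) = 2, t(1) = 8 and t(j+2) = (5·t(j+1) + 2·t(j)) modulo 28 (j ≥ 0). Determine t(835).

t(0) = 2; t(1) = 8; t(2) = 16; t(3) = 12; t(4) = 8; t(5) = 8; t(6) = 0; t(7) = 16; t(8) = 24; t(9) = 12; t(10) = 24; t(11) = 4; t(12) = 12; t(13) = 12; t(14) = 0; t(15) = 24; t(16) = 8; t(17) = 4; t(18) = 8; t(19) = 20; t(20) = 4; t(21) = 4; t(22) = 0; t(23) = 8; t(24) = 12; t(25) = 20; t(26) = 12; t(27) = 16; t(28) = 20; t(29) = 20; t(30) = 0; t(31) = 12; t(32) = 4; t(33) = 16; t(34) = 4; t(35) = 24; t(36) = 16; t(37) = 16; t(38) = 0; t(39) = 4; t(40) = 20; t(41) = 24; t(42) = 20; t(43) = 8; t(44) = 24; t(45) = 24; t(46) = 0; t(47) = 20; t(48) = 16; t(49) = 8; t(50) = 16.
Since (t(49), t(50)) = (t(1), t(2)) = (8, 16) (two consecutive terms determine the rest), the sequence is eventually periodic: after a pre-period of length 1 it cycles with period 48.
For j ≥ 1, t(j) depends only on (j - 1) mod 48. (835 - 1) mod 48 = 18, so t(835) = t(19) = 20.

20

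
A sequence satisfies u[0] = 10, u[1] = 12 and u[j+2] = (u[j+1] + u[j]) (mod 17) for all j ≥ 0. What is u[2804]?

We have u[0] = 10, u[1] = 12, u[2] = 5, u[3] = 0, u[4] = 5, u[5] = 5, u[6] = 10, u[7] = 15, u[8] = 8, u[9] = 6, u[10] = 14, u[11] = 3, u[12] = 0, u[13] = 3, u[14] = 3, u[15] = 6, u[16] = 9, u[17] = 15, u[18] = 7, u[19] = 5, u[20] = 12, u[21] = 0, u[22] = 12, u[23] = 12, u[24] = 7, u[25] = 2, u[26] = 9, u[27] = 11, u[28] = 3, u[29] = 14, u[30] = 0, u[31] = 14, u[32] = 14, u[33] = 11, u[34] = 8, u[35] = 2, u[36] = 10, u[37] = 12.
Since (u[36], u[37]) = (u[0], u[1]) = (10, 12) (two consecutive terms determine the rest), the sequence is periodic with period 36.
So u[2804] = u[0 + ((2804-0) mod 36)] = u[32] = 14.

14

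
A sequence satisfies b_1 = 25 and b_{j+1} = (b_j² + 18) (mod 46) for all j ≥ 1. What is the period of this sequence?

3

b_1 = 25; b_2 = 45; b_3 = 19; b_4 = 11; b_5 = 1; b_6 = 19.
Since b_6 = b_3 = 19, the sequence is eventually periodic: after a pre-period of length 2 it cycles with period 3.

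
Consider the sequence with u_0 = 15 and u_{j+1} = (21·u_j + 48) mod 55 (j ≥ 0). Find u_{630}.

We have u_0 = 15, u_1 = 33, u_2 = 26, u_3 = 44, u_4 = 37, u_5 = 0, u_6 = 48, u_7 = 11, u_8 = 4, u_9 = 22, u_{10} = 15.
Since u_{10} = u_0 = 15, the sequence is periodic with period 10.
(630 - 0) mod 10 = 0, so u_{630} = u_0 = 15.

15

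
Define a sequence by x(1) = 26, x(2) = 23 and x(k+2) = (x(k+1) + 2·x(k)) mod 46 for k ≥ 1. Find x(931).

43

Listing terms: x(1) = 26, x(2) = 23, x(3) = 29, x(4) = 29, x(5) = 41, x(6) = 7, x(7) = 43, x(8) = 11, x(9) = 5, x(10) = 27, x(11) = 37, x(12) = 45, x(13) = 27, x(14) = 25, x(15) = 33, x(16) = 37, x(17) = 11, x(18) = 39, x(19) = 15, x(20) = 1, x(21) = 31, x(22) = 33, x(23) = 3, x(24) = 23, x(25) = 29.
Since (x(24), x(25)) = (x(2), x(3)) = (23, 29) (two consecutive terms determine the rest), the sequence is eventually periodic: after a pre-period of length 1 it cycles with period 22.
For k ≥ 2, x(k) depends only on (k - 2) mod 22. (931 - 2) mod 22 = 5, so x(931) = x(7) = 43.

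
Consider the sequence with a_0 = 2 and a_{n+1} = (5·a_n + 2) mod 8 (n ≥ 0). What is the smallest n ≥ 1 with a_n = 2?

4

We have a_0 = 2; a_1 = 4; a_2 = 6; a_3 = 0; a_4 = 2.
Since a_4 = a_0 = 2, the sequence is periodic with period 4.
The value 2 next appears (with n ≥ 1) at a_4.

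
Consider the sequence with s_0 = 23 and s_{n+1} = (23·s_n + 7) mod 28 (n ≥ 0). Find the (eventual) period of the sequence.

6

Listing terms: s_0 = 23, s_1 = 4, s_2 = 15, s_3 = 16, s_4 = 11, s_5 = 8, s_6 = 23.
Since s_6 = s_0 = 23, the sequence is periodic with period 6.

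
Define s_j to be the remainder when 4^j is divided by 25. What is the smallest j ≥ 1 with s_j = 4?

Computing terms: s_0 = 1, s_1 = 4, s_2 = 16, s_3 = 14, s_4 = 6, s_5 = 24, s_6 = 21, s_7 = 9, s_8 = 11, s_9 = 19, s_{10} = 1.
Since s_{10} = s_0 = 1, the sequence is periodic with period 10.
The value 4 first appears (with j ≥ 1) at s_1.

1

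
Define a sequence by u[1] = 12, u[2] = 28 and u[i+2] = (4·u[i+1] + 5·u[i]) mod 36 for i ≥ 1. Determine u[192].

8

We have u[1] = 12; u[2] = 28; u[3] = 28; u[4] = 0; u[5] = 32; u[6] = 20; u[7] = 24; u[8] = 16; u[9] = 4; u[10] = 24; u[11] = 8; u[12] = 8; u[13] = 0; u[14] = 4; u[15] = 16; u[16] = 12; u[17] = 20; u[18] = 32; u[19] = 12; u[20] = 28.
The sequence repeats with period 18.
So u[192] = u[1 + ((192-1) mod 18)] = u[12] = 8.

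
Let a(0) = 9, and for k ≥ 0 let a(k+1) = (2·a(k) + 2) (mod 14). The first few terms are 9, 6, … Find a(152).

0

Computing terms: a(0) = 9, a(1) = 6, a(2) = 0, a(3) = 2, a(4) = 6.
Since a(4) = a(1) = 6, the sequence is eventually periodic: after a pre-period of length 1 it cycles with period 3.
For k ≥ 1, a(k) depends only on (k - 1) mod 3. (152 - 1) mod 3 = 1, so a(152) = a(2) = 0.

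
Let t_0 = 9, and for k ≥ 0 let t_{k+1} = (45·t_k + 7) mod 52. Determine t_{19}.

22

We have t_0 = 9, t_1 = 48, t_2 = 35, t_3 = 22, t_4 = 9.
Since t_4 = t_0 = 9, the sequence is periodic with period 4.
(19 - 0) mod 4 = 3, so t_{19} = t_3 = 22.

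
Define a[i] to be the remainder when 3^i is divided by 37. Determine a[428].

We have a[1] = 3; a[2] = 9; a[3] = 27; a[4] = 7; a[5] = 21; a[6] = 26; a[7] = 4; a[8] = 12; a[9] = 36; a[10] = 34; a[11] = 28; a[12] = 10; a[13] = 30; a[14] = 16; a[15] = 11; a[16] = 33; a[17] = 25; a[18] = 1; a[19] = 3.
Since a[19] = a[1] = 3, the sequence is periodic with period 18.
(428 - 1) mod 18 = 13, so a[428] = a[14] = 16.

16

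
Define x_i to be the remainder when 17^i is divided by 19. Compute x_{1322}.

9

We have x_0 = 1; x_1 = 17; x_2 = 4; x_3 = 11; x_4 = 16; x_5 = 6; x_6 = 7; x_7 = 5; x_8 = 9; x_9 = 1.
Since x_9 = x_0 = 1, the sequence is periodic with period 9.
So x_{1322} = x_{0 + ((1322-0) mod 9)} = x_8 = 9.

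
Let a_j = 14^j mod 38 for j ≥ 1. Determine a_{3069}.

18

Computing terms: a_1 = 14; a_2 = 6; a_3 = 8; a_4 = 36; a_5 = 10; a_6 = 26; a_7 = 22; a_8 = 4; a_9 = 18; a_{10} = 24; a_{11} = 32; a_{12} = 30; a_{13} = 2; a_{14} = 28; a_{15} = 12; a_{16} = 16; a_{17} = 34; a_{18} = 20; a_{19} = 14.
The sequence repeats with period 18.
So a_{3069} = a_{1 + ((3069-1) mod 18)} = a_9 = 18.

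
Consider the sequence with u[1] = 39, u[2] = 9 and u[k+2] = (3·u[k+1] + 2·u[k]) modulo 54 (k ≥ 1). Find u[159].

51

Computing terms: u[1] = 39,  u[2] = 9,  u[3] = 51,  u[4] = 9,  u[5] = 21,  u[6] = 27,  u[7] = 15,  u[8] = 45,  u[9] = 3,  u[10] = 45,  u[11] = 33,  u[12] = 27,  u[13] = 39,  u[14] = 9.
The sequence repeats with period 12.
(159 - 1) mod 12 = 2, so u[159] = u[3] = 51.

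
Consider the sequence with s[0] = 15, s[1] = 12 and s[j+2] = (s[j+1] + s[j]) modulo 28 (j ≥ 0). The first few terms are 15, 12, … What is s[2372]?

3

We have s[0] = 15,  s[1] = 12,  s[2] = 27,  s[3] = 11,  s[4] = 10,  s[5] = 21,  s[6] = 3,  s[7] = 24,  s[8] = 27,  s[9] = 23,  s[10] = 22,  s[11] = 17,  s[12] = 11,  s[13] = 0,  s[14] = 11,  s[15] = 11,  s[16] = 22,  s[17] = 5,  s[18] = 27,  s[19] = 4,  s[20] = 3,  s[21] = 7,  s[22] = 10,  s[23] = 17,  s[24] = 27,  s[25] = 16,  s[26] = 15,  s[27] = 3,  s[28] = 18,  s[29] = 21,  s[30] = 11,  s[31] = 4,  s[32] = 15,  s[33] = 19,  s[34] = 6,  s[35] = 25,  s[36] = 3,  s[37] = 0,  s[38] = 3,  s[39] = 3,  s[40] = 6,  s[41] = 9,  s[42] = 15,  s[43] = 24,  s[44] = 11,  s[45] = 7,  s[46] = 18,  s[47] = 25,  s[48] = 15,  s[49] = 12.
Since (s[48], s[49]) = (s[0], s[1]) = (15, 12) (two consecutive terms determine the rest), the sequence is periodic with period 48.
So s[2372] = s[0 + ((2372-0) mod 48)] = s[20] = 3.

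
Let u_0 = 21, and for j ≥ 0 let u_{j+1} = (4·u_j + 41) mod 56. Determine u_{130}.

Computing terms: u_0 = 21; u_1 = 13; u_2 = 37; u_3 = 21.
Since u_3 = u_0 = 21, the sequence is periodic with period 3.
(130 - 0) mod 3 = 1, so u_{130} = u_1 = 13.

13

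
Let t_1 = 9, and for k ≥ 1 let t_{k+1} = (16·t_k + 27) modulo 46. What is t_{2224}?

33

t_1 = 9,  t_2 = 33,  t_3 = 3,  t_4 = 29,  t_5 = 31,  t_6 = 17,  t_7 = 23,  t_8 = 27,  t_9 = 45,  t_{10} = 11,  t_{11} = 19,  t_{12} = 9.
The sequence repeats with period 11.
(2224 - 1) mod 11 = 1, so t_{2224} = t_2 = 33.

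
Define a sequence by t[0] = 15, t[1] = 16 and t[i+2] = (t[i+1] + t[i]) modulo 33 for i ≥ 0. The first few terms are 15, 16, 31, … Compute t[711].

t[0] = 15,  t[1] = 16,  t[2] = 31,  t[3] = 14,  t[4] = 12,  t[5] = 26,  t[6] = 5,  t[7] = 31,  t[8] = 3,  t[9] = 1,  t[10] = 4,  t[11] = 5,  t[12] = 9,  t[13] = 14,  t[14] = 23,  t[15] = 4,  t[16] = 27,  t[17] = 31,  t[18] = 25,  t[19] = 23,  t[20] = 15,  t[21] = 5,  t[22] = 20,  t[23] = 25,  t[24] = 12,  t[25] = 4,  t[26] = 16,  t[27] = 20,  t[28] = 3,  t[29] = 23,  t[30] = 26,  t[31] = 16,  t[32] = 9,  t[33] = 25,  t[34] = 1,  t[35] = 26,  t[36] = 27,  t[37] = 20,  t[38] = 14,  t[39] = 1,  t[40] = 15,  t[41] = 16.
Since (t[40], t[41]) = (t[0], t[1]) = (15, 16) (two consecutive terms determine the rest), the sequence is periodic with period 40.
(711 - 0) mod 40 = 31, so t[711] = t[31] = 16.

16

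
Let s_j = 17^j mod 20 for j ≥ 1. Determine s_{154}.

Computing terms: s_1 = 17, s_2 = 9, s_3 = 13, s_4 = 1, s_5 = 17.
The sequence repeats with period 4.
So s_{154} = s_{1 + ((154-1) mod 4)} = s_2 = 9.

9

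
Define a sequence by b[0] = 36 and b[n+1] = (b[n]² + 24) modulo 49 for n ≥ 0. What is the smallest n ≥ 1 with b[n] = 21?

6

Listing terms: b[0] = 36,  b[1] = 46,  b[2] = 33,  b[3] = 35,  b[4] = 24,  b[5] = 12,  b[6] = 21,  b[7] = 24.
Since b[7] = b[4] = 24, the sequence is eventually periodic: after a pre-period of length 4 it cycles with period 3.
The value 21 first appears (with n ≥ 1) at b[6].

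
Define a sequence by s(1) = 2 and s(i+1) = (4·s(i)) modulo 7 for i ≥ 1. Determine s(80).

1

s(1) = 2,  s(2) = 1,  s(3) = 4,  s(4) = 2.
The sequence repeats with period 3.
(80 - 1) mod 3 = 1, so s(80) = s(2) = 1.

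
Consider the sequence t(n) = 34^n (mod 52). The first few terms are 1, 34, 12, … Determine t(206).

t(0) = 1, t(1) = 34, t(2) = 12, t(3) = 44, t(4) = 40, t(5) = 8, t(6) = 12.
Since t(6) = t(2) = 12, the sequence is eventually periodic: after a pre-period of length 2 it cycles with period 4.
For n ≥ 2, t(n) depends only on (n - 2) mod 4. (206 - 2) mod 4 = 0, so t(206) = t(2) = 12.

12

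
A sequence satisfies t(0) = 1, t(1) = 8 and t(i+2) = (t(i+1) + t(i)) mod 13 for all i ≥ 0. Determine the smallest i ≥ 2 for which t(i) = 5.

15

We have t(0) = 1,  t(1) = 8,  t(2) = 9,  t(3) = 4,  t(4) = 0,  t(5) = 4,  t(6) = 4,  t(7) = 8,  t(8) = 12,  t(9) = 7,  t(10) = 6,  t(11) = 0,  t(12) = 6,  t(13) = 6,  t(14) = 12,  t(15) = 5,  t(16) = 4,  t(17) = 9,  t(18) = 0,  t(19) = 9,  t(20) = 9,  t(21) = 5,  t(22) = 1,  t(23) = 6,  t(24) = 7,  t(25) = 0,  t(26) = 7,  t(27) = 7,  t(28) = 1,  t(29) = 8.
Since (t(28), t(29)) = (t(0), t(1)) = (1, 8) (two consecutive terms determine the rest), the sequence is periodic with period 28.
The value 5 first appears (with i ≥ 2) at t(15).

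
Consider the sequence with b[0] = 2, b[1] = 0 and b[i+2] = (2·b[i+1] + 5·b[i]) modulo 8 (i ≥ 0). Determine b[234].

2

We have b[0] = 2; b[1] = 0; b[2] = 2; b[3] = 4; b[4] = 2; b[5] = 0.
Since (b[4], b[5]) = (b[0], b[1]) = (2, 0) (two consecutive terms determine the rest), the sequence is periodic with period 4.
(234 - 0) mod 4 = 2, so b[234] = b[2] = 2.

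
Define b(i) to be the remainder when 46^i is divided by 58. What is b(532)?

We have b(0) = 1; b(1) = 46; b(2) = 28; b(3) = 12; b(4) = 30; b(5) = 46.
Since b(5) = b(1) = 46, the sequence is eventually periodic: after a pre-period of length 1 it cycles with period 4.
For i ≥ 1, b(i) depends only on (i - 1) mod 4. (532 - 1) mod 4 = 3, so b(532) = b(4) = 30.

30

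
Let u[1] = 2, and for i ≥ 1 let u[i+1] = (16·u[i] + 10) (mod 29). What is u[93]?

Listing terms: u[1] = 2,  u[2] = 13,  u[3] = 15,  u[4] = 18,  u[5] = 8,  u[6] = 22,  u[7] = 14,  u[8] = 2.
Since u[8] = u[1] = 2, the sequence is periodic with period 7.
So u[93] = u[1 + ((93-1) mod 7)] = u[2] = 13.

13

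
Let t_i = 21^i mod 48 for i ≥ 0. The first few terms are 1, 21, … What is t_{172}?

33

We have t_0 = 1, t_1 = 21, t_2 = 9, t_3 = 45, t_4 = 33, t_5 = 21.
Since t_5 = t_1 = 21, the sequence is eventually periodic: after a pre-period of length 1 it cycles with period 4.
For i ≥ 1, t_i depends only on (i - 1) mod 4. (172 - 1) mod 4 = 3, so t_{172} = t_4 = 33.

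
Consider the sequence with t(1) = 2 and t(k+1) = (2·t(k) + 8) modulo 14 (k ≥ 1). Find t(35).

Listing terms: t(1) = 2, t(2) = 12, t(3) = 4, t(4) = 2.
The sequence repeats with period 3.
So t(35) = t(1 + ((35-1) mod 3)) = t(2) = 12.

12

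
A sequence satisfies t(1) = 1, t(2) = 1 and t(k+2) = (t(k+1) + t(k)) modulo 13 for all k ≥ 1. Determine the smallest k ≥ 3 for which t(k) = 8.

6

Listing terms: t(1) = 1,  t(2) = 1,  t(3) = 2,  t(4) = 3,  t(5) = 5,  t(6) = 8,  t(7) = 0,  t(8) = 8,  t(9) = 8,  t(10) = 3,  t(11) = 11,  t(12) = 1,  t(13) = 12,  t(14) = 0,  t(15) = 12,  t(16) = 12,  t(17) = 11,  t(18) = 10,  t(19) = 8,  t(20) = 5,  t(21) = 0,  t(22) = 5,  t(23) = 5,  t(24) = 10,  t(25) = 2,  t(26) = 12,  t(27) = 1,  t(28) = 0,  t(29) = 1,  t(30) = 1.
Since (t(29), t(30)) = (t(1), t(2)) = (1, 1) (two consecutive terms determine the rest), the sequence is periodic with period 28.
The value 8 first appears (with k ≥ 3) at t(6).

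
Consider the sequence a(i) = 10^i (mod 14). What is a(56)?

a(1) = 10; a(2) = 2; a(3) = 6; a(4) = 4; a(5) = 12; a(6) = 8; a(7) = 10.
Since a(7) = a(1) = 10, the sequence is periodic with period 6.
(56 - 1) mod 6 = 1, so a(56) = a(2) = 2.

2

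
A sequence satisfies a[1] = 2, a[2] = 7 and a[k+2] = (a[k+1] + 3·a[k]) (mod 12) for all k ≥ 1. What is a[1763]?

1

Computing terms: a[1] = 2, a[2] = 7, a[3] = 1, a[4] = 10, a[5] = 1, a[6] = 7, a[7] = 10, a[8] = 7, a[9] = 1.
Since (a[8], a[9]) = (a[2], a[3]) = (7, 1) (two consecutive terms determine the rest), the sequence is eventually periodic: after a pre-period of length 1 it cycles with period 6.
For k ≥ 2, a[k] depends only on (k - 2) mod 6. (1763 - 2) mod 6 = 3, so a[1763] = a[5] = 1.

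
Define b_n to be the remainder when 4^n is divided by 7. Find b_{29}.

Listing terms: b_0 = 1, b_1 = 4, b_2 = 2, b_3 = 1.
Since b_3 = b_0 = 1, the sequence is periodic with period 3.
So b_{29} = b_{0 + ((29-0) mod 3)} = b_2 = 2.

2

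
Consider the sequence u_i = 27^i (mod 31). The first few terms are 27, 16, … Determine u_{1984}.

Listing terms: u_1 = 27, u_2 = 16, u_3 = 29, u_4 = 8, u_5 = 30, u_6 = 4, u_7 = 15, u_8 = 2, u_9 = 23, u_{10} = 1, u_{11} = 27.
The sequence repeats with period 10.
So u_{1984} = u_{1 + ((1984-1) mod 10)} = u_4 = 8.

8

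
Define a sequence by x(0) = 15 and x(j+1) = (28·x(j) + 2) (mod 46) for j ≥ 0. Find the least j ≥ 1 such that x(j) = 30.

11

We have x(0) = 15, x(1) = 8, x(2) = 42, x(3) = 28, x(4) = 4, x(5) = 22, x(6) = 20, x(7) = 10, x(8) = 6, x(9) = 32, x(10) = 24, x(11) = 30, x(12) = 14, x(13) = 26, x(14) = 40, x(15) = 18, x(16) = 0, x(17) = 2, x(18) = 12, x(19) = 16, x(20) = 36, x(21) = 44, x(22) = 38, x(23) = 8.
Since x(23) = x(1) = 8, the sequence is eventually periodic: after a pre-period of length 1 it cycles with period 22.
The value 30 first appears (with j ≥ 1) at x(11).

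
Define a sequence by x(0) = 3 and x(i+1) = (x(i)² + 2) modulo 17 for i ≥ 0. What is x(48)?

3

Computing terms: x(0) = 3, x(1) = 11, x(2) = 4, x(3) = 1, x(4) = 3.
The sequence repeats with period 4.
So x(48) = x(0 + ((48-0) mod 4)) = x(0) = 3.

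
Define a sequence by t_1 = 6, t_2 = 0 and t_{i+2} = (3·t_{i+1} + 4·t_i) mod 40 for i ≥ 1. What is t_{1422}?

0

t_1 = 6; t_2 = 0; t_3 = 24; t_4 = 32; t_5 = 32; t_6 = 24; t_7 = 0; t_8 = 16; t_9 = 8; t_{10} = 8; t_{11} = 16; t_{12} = 0; t_{13} = 24.
Since (t_{12}, t_{13}) = (t_2, t_3) = (0, 24) (two consecutive terms determine the rest), the sequence is eventually periodic: after a pre-period of length 1 it cycles with period 10.
For i ≥ 2, t_i depends only on (i - 2) mod 10. (1422 - 2) mod 10 = 0, so t_{1422} = t_2 = 0.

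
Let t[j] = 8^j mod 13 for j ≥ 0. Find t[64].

1

We have t[0] = 1,  t[1] = 8,  t[2] = 12,  t[3] = 5,  t[4] = 1.
Since t[4] = t[0] = 1, the sequence is periodic with period 4.
So t[64] = t[0 + ((64-0) mod 4)] = t[0] = 1.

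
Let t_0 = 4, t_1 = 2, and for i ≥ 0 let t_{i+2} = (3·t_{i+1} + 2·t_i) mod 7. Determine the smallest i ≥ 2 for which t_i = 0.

Computing terms: t_0 = 4, t_1 = 2, t_2 = 0, t_3 = 4, t_4 = 5, t_5 = 2, t_6 = 2, t_7 = 3, t_8 = 6, t_9 = 3, t_{10} = 0, t_{11} = 6, t_{12} = 4, t_{13} = 3, t_{14} = 3, t_{15} = 1, t_{16} = 2, t_{17} = 1, t_{18} = 0, t_{19} = 2, t_{20} = 6, t_{21} = 1, t_{22} = 1, t_{23} = 5, t_{24} = 3, t_{25} = 5, t_{26} = 0, t_{27} = 3, t_{28} = 2, t_{29} = 5, t_{30} = 5, t_{31} = 4, t_{32} = 1, t_{33} = 4, t_{34} = 0, t_{35} = 1, t_{36} = 3, t_{37} = 4, t_{38} = 4, t_{39} = 6, t_{40} = 5, t_{41} = 6, t_{42} = 0, t_{43} = 5, t_{44} = 1, t_{45} = 6, t_{46} = 6, t_{47} = 2, t_{48} = 4, t_{49} = 2.
Since (t_{48}, t_{49}) = (t_0, t_1) = (4, 2) (two consecutive terms determine the rest), the sequence is periodic with period 48.
The value 0 first appears (with i ≥ 2) at t_2.

2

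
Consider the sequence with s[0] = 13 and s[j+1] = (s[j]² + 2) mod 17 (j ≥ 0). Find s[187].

11

Listing terms: s[0] = 13,  s[1] = 1,  s[2] = 3,  s[3] = 11,  s[4] = 4,  s[5] = 1.
Since s[5] = s[1] = 1, the sequence is eventually periodic: after a pre-period of length 1 it cycles with period 4.
For j ≥ 1, s[j] depends only on (j - 1) mod 4. (187 - 1) mod 4 = 2, so s[187] = s[3] = 11.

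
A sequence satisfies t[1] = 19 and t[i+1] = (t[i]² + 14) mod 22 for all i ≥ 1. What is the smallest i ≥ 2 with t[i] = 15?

Listing terms: t[1] = 19,  t[2] = 1,  t[3] = 15,  t[4] = 19.
Since t[4] = t[1] = 19, the sequence is periodic with period 3.
The value 15 first appears (with i ≥ 2) at t[3].

3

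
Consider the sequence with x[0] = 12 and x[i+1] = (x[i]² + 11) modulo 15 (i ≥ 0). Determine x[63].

Computing terms: x[0] = 12; x[1] = 5; x[2] = 6; x[3] = 2; x[4] = 0; x[5] = 11; x[6] = 12.
Since x[6] = x[0] = 12, the sequence is periodic with period 6.
So x[63] = x[0 + ((63-0) mod 6)] = x[3] = 2.

2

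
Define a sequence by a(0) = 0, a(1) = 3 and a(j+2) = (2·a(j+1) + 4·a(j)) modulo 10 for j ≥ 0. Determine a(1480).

0

Computing terms: a(0) = 0,  a(1) = 3,  a(2) = 6,  a(3) = 4,  a(4) = 2,  a(5) = 0,  a(6) = 8,  a(7) = 6,  a(8) = 4.
Since (a(7), a(8)) = (a(2), a(3)) = (6, 4) (two consecutive terms determine the rest), the sequence is eventually periodic: after a pre-period of length 2 it cycles with period 5.
For j ≥ 2, a(j) depends only on (j - 2) mod 5. (1480 - 2) mod 5 = 3, so a(1480) = a(5) = 0.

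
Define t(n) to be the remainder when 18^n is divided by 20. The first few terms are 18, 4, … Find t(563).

We have t(1) = 18; t(2) = 4; t(3) = 12; t(4) = 16; t(5) = 8; t(6) = 4.
Since t(6) = t(2) = 4, the sequence is eventually periodic: after a pre-period of length 1 it cycles with period 4.
For n ≥ 2, t(n) depends only on (n - 2) mod 4. (563 - 2) mod 4 = 1, so t(563) = t(3) = 12.

12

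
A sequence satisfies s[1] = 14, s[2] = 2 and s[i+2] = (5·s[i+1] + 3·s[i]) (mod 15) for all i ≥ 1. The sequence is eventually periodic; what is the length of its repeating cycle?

We have s[1] = 14,  s[2] = 2,  s[3] = 7,  s[4] = 11,  s[5] = 1,  s[6] = 8,  s[7] = 13,  s[8] = 14,  s[9] = 4,  s[10] = 2,  s[11] = 7.
Since (s[10], s[11]) = (s[2], s[3]) = (2, 7) (two consecutive terms determine the rest), the sequence is eventually periodic: after a pre-period of length 1 it cycles with period 8.

8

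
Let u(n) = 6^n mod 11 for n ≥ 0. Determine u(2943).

7

Listing terms: u(0) = 1,  u(1) = 6,  u(2) = 3,  u(3) = 7,  u(4) = 9,  u(5) = 10,  u(6) = 5,  u(7) = 8,  u(8) = 4,  u(9) = 2,  u(10) = 1.
Since u(10) = u(0) = 1, the sequence is periodic with period 10.
So u(2943) = u(0 + ((2943-0) mod 10)) = u(3) = 7.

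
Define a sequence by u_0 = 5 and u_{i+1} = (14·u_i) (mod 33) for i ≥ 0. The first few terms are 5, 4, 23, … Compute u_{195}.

u_0 = 5; u_1 = 4; u_2 = 23; u_3 = 25; u_4 = 20; u_5 = 16; u_6 = 26; u_7 = 1; u_8 = 14; u_9 = 31; u_{10} = 5.
The sequence repeats with period 10.
So u_{195} = u_{0 + ((195-0) mod 10)} = u_5 = 16.

16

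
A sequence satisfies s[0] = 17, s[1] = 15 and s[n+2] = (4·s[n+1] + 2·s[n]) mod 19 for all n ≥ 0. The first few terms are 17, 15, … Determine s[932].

Listing terms: s[0] = 17,  s[1] = 15,  s[2] = 18,  s[3] = 7,  s[4] = 7,  s[5] = 4,  s[6] = 11,  s[7] = 14,  s[8] = 2,  s[9] = 17,  s[10] = 15.
The sequence repeats with period 9.
(932 - 0) mod 9 = 5, so s[932] = s[5] = 4.

4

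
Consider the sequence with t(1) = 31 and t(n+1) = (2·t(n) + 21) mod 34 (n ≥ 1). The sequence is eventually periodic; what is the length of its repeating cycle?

Computing terms: t(1) = 31; t(2) = 15; t(3) = 17; t(4) = 21; t(5) = 29; t(6) = 11; t(7) = 9; t(8) = 5; t(9) = 31.
The sequence repeats with period 8.

8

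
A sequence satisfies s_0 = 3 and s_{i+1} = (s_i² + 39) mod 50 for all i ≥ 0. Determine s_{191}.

48

We have s_0 = 3; s_1 = 48; s_2 = 43; s_3 = 38; s_4 = 33; s_5 = 28; s_6 = 23; s_7 = 18; s_8 = 13; s_9 = 8; s_{10} = 3.
The sequence repeats with period 10.
(191 - 0) mod 10 = 1, so s_{191} = s_1 = 48.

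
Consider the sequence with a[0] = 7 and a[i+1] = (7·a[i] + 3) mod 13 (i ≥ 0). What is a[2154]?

5

We have a[0] = 7,  a[1] = 0,  a[2] = 3,  a[3] = 11,  a[4] = 2,  a[5] = 4,  a[6] = 5,  a[7] = 12,  a[8] = 9,  a[9] = 1,  a[10] = 10,  a[11] = 8,  a[12] = 7.
Since a[12] = a[0] = 7, the sequence is periodic with period 12.
(2154 - 0) mod 12 = 6, so a[2154] = a[6] = 5.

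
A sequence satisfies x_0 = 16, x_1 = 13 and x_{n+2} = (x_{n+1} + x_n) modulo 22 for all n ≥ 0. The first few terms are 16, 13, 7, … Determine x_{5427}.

We have x_0 = 16,  x_1 = 13,  x_2 = 7,  x_3 = 20,  x_4 = 5,  x_5 = 3,  x_6 = 8,  x_7 = 11,  x_8 = 19,  x_9 = 8,  x_{10} = 5,  x_{11} = 13,  x_{12} = 18,  x_{13} = 9,  x_{14} = 5,  x_{15} = 14,  x_{16} = 19,  x_{17} = 11,  x_{18} = 8,  x_{19} = 19,  x_{20} = 5,  x_{21} = 2,  x_{22} = 7,  x_{23} = 9,  x_{24} = 16,  x_{25} = 3,  x_{26} = 19,  x_{27} = 0,  x_{28} = 19,  x_{29} = 19,  x_{30} = 16,  x_{31} = 13.
Since (x_{30}, x_{31}) = (x_0, x_1) = (16, 13) (two consecutive terms determine the rest), the sequence is periodic with period 30.
(5427 - 0) mod 30 = 27, so x_{5427} = x_{27} = 0.

0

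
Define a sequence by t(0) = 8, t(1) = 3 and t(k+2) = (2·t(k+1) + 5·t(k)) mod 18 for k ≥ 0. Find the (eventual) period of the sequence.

6

We have t(0) = 8, t(1) = 3, t(2) = 10, t(3) = 17, t(4) = 12, t(5) = 1, t(6) = 8, t(7) = 3.
The sequence repeats with period 6.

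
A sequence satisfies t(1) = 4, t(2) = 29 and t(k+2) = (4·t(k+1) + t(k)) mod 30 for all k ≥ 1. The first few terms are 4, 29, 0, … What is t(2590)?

7

Listing terms: t(1) = 4,  t(2) = 29,  t(3) = 0,  t(4) = 29,  t(5) = 26,  t(6) = 13,  t(7) = 18,  t(8) = 25,  t(9) = 28,  t(10) = 17,  t(11) = 6,  t(12) = 11,  t(13) = 20,  t(14) = 1,  t(15) = 24,  t(16) = 7,  t(17) = 22,  t(18) = 5,  t(19) = 12,  t(20) = 23,  t(21) = 14,  t(22) = 19,  t(23) = 0,  t(24) = 19,  t(25) = 16,  t(26) = 23,  t(27) = 18,  t(28) = 5,  t(29) = 8,  t(30) = 7,  t(31) = 6,  t(32) = 1,  t(33) = 10,  t(34) = 11,  t(35) = 24,  t(36) = 17,  t(37) = 2,  t(38) = 25,  t(39) = 12,  t(40) = 13,  t(41) = 4,  t(42) = 29.
The sequence repeats with period 40.
(2590 - 1) mod 40 = 29, so t(2590) = t(30) = 7.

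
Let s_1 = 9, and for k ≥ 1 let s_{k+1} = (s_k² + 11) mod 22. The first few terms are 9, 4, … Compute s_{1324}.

Listing terms: s_1 = 9,  s_2 = 4,  s_3 = 5,  s_4 = 14,  s_5 = 9.
Since s_5 = s_1 = 9, the sequence is periodic with period 4.
So s_{1324} = s_{1 + ((1324-1) mod 4)} = s_4 = 14.

14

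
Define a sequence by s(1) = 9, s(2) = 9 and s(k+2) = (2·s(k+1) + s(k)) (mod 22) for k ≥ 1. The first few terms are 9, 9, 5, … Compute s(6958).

We have s(1) = 9, s(2) = 9, s(3) = 5, s(4) = 19, s(5) = 21, s(6) = 17, s(7) = 11, s(8) = 17, s(9) = 1, s(10) = 19, s(11) = 17, s(12) = 9, s(13) = 13, s(14) = 13, s(15) = 17, s(16) = 3, s(17) = 1, s(18) = 5, s(19) = 11, s(20) = 5, s(21) = 21, s(22) = 3, s(23) = 5, s(24) = 13, s(25) = 9, s(26) = 9.
The sequence repeats with period 24.
So s(6958) = s(1 + ((6958-1) mod 24)) = s(22) = 3.

3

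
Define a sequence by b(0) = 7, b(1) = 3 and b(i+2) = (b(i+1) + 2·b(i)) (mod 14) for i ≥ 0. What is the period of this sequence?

6

Computing terms: b(0) = 7,  b(1) = 3,  b(2) = 3,  b(3) = 9,  b(4) = 1,  b(5) = 5,  b(6) = 7,  b(7) = 3.
The sequence repeats with period 6.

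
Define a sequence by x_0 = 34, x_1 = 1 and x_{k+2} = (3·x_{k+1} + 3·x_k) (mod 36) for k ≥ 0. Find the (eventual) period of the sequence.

We have x_0 = 34,  x_1 = 1,  x_2 = 33,  x_3 = 30,  x_4 = 9,  x_5 = 9,  x_6 = 18,  x_7 = 9,  x_8 = 9.
Since (x_7, x_8) = (x_4, x_5) = (9, 9) (two consecutive terms determine the rest), the sequence is eventually periodic: after a pre-period of length 4 it cycles with period 3.

3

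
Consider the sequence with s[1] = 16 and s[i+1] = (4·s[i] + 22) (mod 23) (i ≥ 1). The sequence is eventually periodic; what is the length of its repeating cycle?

11

s[1] = 16, s[2] = 17, s[3] = 21, s[4] = 14, s[5] = 9, s[6] = 12, s[7] = 1, s[8] = 3, s[9] = 11, s[10] = 20, s[11] = 10, s[12] = 16.
Since s[12] = s[1] = 16, the sequence is periodic with period 11.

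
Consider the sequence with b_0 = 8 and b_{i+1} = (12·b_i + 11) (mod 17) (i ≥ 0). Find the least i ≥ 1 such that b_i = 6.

13

We have b_0 = 8, b_1 = 5, b_2 = 3, b_3 = 13, b_4 = 14, b_5 = 9, b_6 = 0, b_7 = 11, b_8 = 7, b_9 = 10, b_{10} = 12, b_{11} = 2, b_{12} = 1, b_{13} = 6, b_{14} = 15, b_{15} = 4, b_{16} = 8.
The sequence repeats with period 16.
The value 6 first appears (with i ≥ 1) at b_{13}.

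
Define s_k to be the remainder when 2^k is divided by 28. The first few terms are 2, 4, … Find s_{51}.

We have s_1 = 2,  s_2 = 4,  s_3 = 8,  s_4 = 16,  s_5 = 4.
Since s_5 = s_2 = 4, the sequence is eventually periodic: after a pre-period of length 1 it cycles with period 3.
For k ≥ 2, s_k depends only on (k - 2) mod 3. (51 - 2) mod 3 = 1, so s_{51} = s_3 = 8.

8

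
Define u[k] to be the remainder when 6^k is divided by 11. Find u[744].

Computing terms: u[1] = 6,  u[2] = 3,  u[3] = 7,  u[4] = 9,  u[5] = 10,  u[6] = 5,  u[7] = 8,  u[8] = 4,  u[9] = 2,  u[10] = 1,  u[11] = 6.
The sequence repeats with period 10.
(744 - 1) mod 10 = 3, so u[744] = u[4] = 9.

9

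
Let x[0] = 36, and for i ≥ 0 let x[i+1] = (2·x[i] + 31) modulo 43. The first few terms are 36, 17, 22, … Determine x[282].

22

Computing terms: x[0] = 36; x[1] = 17; x[2] = 22; x[3] = 32; x[4] = 9; x[5] = 6; x[6] = 0; x[7] = 31; x[8] = 7; x[9] = 2; x[10] = 35; x[11] = 15; x[12] = 18; x[13] = 24; x[14] = 36.
The sequence repeats with period 14.
(282 - 0) mod 14 = 2, so x[282] = x[2] = 22.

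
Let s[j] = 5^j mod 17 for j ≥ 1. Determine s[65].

Listing terms: s[1] = 5, s[2] = 8, s[3] = 6, s[4] = 13, s[5] = 14, s[6] = 2, s[7] = 10, s[8] = 16, s[9] = 12, s[10] = 9, s[11] = 11, s[12] = 4, s[13] = 3, s[14] = 15, s[15] = 7, s[16] = 1, s[17] = 5.
Since s[17] = s[1] = 5, the sequence is periodic with period 16.
So s[65] = s[1 + ((65-1) mod 16)] = s[1] = 5.

5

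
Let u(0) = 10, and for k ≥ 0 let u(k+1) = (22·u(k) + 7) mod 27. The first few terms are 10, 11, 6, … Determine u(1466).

3

Listing terms: u(0) = 10, u(1) = 11, u(2) = 6, u(3) = 4, u(4) = 14, u(5) = 18, u(6) = 25, u(7) = 17, u(8) = 3, u(9) = 19, u(10) = 20, u(11) = 15, u(12) = 13, u(13) = 23, u(14) = 0, u(15) = 7, u(16) = 26, u(17) = 12, u(18) = 1, u(19) = 2, u(20) = 24, u(21) = 22, u(22) = 5, u(23) = 9, u(24) = 16, u(25) = 8, u(26) = 21, u(27) = 10.
The sequence repeats with period 27.
(1466 - 0) mod 27 = 8, so u(1466) = u(8) = 3.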